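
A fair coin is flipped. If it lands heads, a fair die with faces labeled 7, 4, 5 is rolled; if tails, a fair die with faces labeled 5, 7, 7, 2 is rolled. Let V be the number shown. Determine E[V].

127/24

E[V | heads] = (7+4+5)/3 = 16/3.
E[V | tails] = (5+7+7+2)/4 = 21/4.
E[V] = (1/2)·(16/3) + (1/2)·(21/4) = 127/24.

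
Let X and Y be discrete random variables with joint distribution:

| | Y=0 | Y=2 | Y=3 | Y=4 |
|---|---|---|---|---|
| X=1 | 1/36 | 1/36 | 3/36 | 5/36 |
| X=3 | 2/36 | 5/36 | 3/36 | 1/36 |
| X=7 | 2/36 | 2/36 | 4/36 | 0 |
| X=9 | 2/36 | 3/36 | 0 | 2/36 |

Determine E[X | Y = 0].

39/7

P(Y = 0) = 7/36.
Σ X·P over the event = 1·(1/36) + 3·(2/36) + 7·(2/36) + 9·(2/36) = 13/12.
E[X | Y = 0] = (13/12) / (7/36) = 39/7.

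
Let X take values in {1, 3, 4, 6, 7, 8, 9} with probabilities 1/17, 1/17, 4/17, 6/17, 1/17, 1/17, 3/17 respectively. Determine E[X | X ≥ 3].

97/16

P(X ≥ 3) = 16/17.
Σ over the event: 3·1/17 + 4·4/17 + 6·6/17 + 7·1/17 + 8·1/17 + 9·3/17 = 97/17.
E[X | X ≥ 3] = (97/17) / (16/17) = 97/16.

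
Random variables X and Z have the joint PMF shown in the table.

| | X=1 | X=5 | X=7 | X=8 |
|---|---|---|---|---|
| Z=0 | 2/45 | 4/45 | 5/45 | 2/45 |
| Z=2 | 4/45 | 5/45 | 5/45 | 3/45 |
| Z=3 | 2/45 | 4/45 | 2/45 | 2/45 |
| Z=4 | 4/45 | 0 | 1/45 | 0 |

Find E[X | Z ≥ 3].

P(Z ≥ 3) = 1/3.
Σ X·P over the event = 1·(2/45) + 1·(4/45) + 5·(4/45) + 7·(2/45) + 7·(1/45) + 8·(2/45) = 7/5.
E[X | Z ≥ 3] = (7/5) / (1/3) = 21/5.

21/5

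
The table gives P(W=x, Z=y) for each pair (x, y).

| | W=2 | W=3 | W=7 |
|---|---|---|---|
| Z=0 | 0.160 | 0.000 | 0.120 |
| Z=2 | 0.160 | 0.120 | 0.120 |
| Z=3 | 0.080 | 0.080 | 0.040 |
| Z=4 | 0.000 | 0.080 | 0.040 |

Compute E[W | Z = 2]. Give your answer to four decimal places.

P(Z = 2) = 0.400.
Σ W·P over the event = 2·(0.160) + 3·(0.120) + 7·(0.120) = 1.520.
E[W | Z = 2] = (1.520) / (0.400) = 3.8000.

3.8000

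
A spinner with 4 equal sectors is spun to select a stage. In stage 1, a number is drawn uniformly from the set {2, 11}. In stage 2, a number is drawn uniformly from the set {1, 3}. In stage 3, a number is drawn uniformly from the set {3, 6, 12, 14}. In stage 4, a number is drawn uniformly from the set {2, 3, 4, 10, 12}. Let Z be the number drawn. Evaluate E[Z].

E[Z | stage 1] = (2+11)/2 = 13/2.
E[Z | stage 2] = (1+3)/2 = 2.
E[Z | stage 3] = (3+6+12+14)/4 = 35/4.
E[Z | stage 4] = (2+3+4+10+12)/5 = 31/5.
E[Z] = (1/4)·(13/2) + (1/4)·(2) + (1/4)·(35/4) + (1/4)·(31/5) = 469/80.

469/80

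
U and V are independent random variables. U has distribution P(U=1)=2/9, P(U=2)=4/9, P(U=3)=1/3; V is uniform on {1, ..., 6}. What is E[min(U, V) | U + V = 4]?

13/9

P(U + V = 4) = 1/6.
Summing min(U,V)·P(x,y) over outcomes with U + V = 4 gives 13/54.
E[min(U, V) | U + V = 4] = (13/54) / (1/6) = 13/9.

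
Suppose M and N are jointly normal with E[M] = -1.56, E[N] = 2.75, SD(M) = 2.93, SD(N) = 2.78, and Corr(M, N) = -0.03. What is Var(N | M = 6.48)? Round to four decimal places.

7.7214

The conditional variance in a bivariate normal is σ_N²(1 − ρ²), independent of x.
Var(N | M=6.48) = (2.78)²·(1 − (-0.03)²) = 7.7284·0.9991 = 7.7214.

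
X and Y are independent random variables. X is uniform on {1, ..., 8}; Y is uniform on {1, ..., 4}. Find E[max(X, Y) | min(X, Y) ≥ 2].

109/21

P(min(X, Y) ≥ 2) = 21/32.
Summing max(X,Y)·P(x,y) over outcomes with min(X, Y) ≥ 2 gives 109/32.
E[max(X, Y) | min(X, Y) ≥ 2] = (109/32) / (21/32) = 109/21.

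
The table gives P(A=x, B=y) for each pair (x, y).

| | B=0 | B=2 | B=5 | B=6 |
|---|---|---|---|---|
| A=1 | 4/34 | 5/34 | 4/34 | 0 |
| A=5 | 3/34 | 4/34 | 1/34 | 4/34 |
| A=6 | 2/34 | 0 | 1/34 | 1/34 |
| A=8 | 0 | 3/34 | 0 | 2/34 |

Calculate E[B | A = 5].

37/12

P(A = 5) = 6/17.
Σ B·P over the event = 0·(3/34) + 2·(4/34) + 5·(1/34) + 6·(4/34) = 37/34.
E[B | A = 5] = (37/34) / (6/17) = 37/12.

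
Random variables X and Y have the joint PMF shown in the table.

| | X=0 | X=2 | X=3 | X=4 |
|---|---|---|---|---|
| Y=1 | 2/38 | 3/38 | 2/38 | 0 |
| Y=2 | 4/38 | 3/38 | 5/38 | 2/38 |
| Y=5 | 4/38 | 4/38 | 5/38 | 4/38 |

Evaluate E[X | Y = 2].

29/14

P(Y = 2) = 7/19.
Σ X·P over the event = 0·(4/38) + 2·(3/38) + 3·(5/38) + 4·(2/38) = 29/38.
E[X | Y = 2] = (29/38) / (7/19) = 29/14.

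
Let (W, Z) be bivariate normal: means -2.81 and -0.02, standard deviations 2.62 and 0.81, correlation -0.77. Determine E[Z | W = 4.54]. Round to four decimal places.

-1.7697

E[Z | W=x] = μ_Z + ρ(σ_Z/σ_W)(x − μ_W) for jointly normal variables.
E[Z | W=4.54] = -0.02 + (-0.77)·(0.81/2.62)·(4.54 − (-2.81)) = -0.02 + (-0.23805)·(7.35) = -1.7697.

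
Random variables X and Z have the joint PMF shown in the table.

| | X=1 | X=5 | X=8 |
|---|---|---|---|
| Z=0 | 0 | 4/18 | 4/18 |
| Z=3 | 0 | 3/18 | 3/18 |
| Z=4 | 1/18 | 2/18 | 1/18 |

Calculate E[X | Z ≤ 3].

P(Z ≤ 3) = 7/9.
Σ X·P over the event = 5·(4/18) + 5·(3/18) + 8·(4/18) + 8·(3/18) = 91/18.
E[X | Z ≤ 3] = (91/18) / (7/9) = 13/2.

13/2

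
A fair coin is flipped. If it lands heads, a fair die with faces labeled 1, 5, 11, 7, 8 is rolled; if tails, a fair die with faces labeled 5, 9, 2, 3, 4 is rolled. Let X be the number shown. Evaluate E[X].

11/2

E[X | heads] = (1+5+11+7+8)/5 = 32/5.
E[X | tails] = (5+9+2+3+4)/5 = 23/5.
By the law of total expectation,
E[X] = (1/2)·(32/5) + (1/2)·(23/5) = 11/2.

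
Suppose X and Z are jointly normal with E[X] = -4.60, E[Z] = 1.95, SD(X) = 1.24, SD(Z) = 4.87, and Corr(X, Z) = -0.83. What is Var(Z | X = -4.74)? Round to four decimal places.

The conditional variance in a bivariate normal is σ_Z²(1 − ρ²), independent of x.
Var(Z | X=-4.74) = (4.87)²·(1 − (-0.83)²) = 23.7169·0.3111 = 7.3783.

7.3783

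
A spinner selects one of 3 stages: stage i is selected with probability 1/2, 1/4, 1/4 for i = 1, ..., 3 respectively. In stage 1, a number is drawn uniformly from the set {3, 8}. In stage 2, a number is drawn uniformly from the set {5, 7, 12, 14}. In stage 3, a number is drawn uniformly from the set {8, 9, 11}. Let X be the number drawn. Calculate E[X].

E[X | stage 1] = (3+8)/2 = 11/2.
E[X | stage 2] = (5+7+12+14)/4 = 19/2.
E[X | stage 3] = (8+9+11)/3 = 28/3.
E[X] = (1/2)·(11/2) + (1/4)·(19/2) + (1/4)·(28/3) = 179/24.

179/24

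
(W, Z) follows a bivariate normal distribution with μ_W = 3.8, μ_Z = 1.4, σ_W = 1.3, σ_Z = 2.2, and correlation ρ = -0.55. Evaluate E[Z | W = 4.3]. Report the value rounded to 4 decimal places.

0.9346

The regression of Z on W has slope ρ·σ_Z/σ_W and passes through (μ_W, μ_Z).
E[Z | W=4.3] = 1.4 + (-0.55)·(2.2/1.3)·(4.3 − (3.8)) = 1.4 + (-0.93077)·(0.5) = 0.9346.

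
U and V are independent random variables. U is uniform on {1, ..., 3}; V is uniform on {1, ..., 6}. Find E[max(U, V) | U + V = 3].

P(U + V = 3) = 1/9.
Summing max(U,V)·P(x,y) over outcomes with U + V = 3 gives 2/9.
E[max(U, V) | U + V = 3] = (2/9) / (1/9) = 2.

2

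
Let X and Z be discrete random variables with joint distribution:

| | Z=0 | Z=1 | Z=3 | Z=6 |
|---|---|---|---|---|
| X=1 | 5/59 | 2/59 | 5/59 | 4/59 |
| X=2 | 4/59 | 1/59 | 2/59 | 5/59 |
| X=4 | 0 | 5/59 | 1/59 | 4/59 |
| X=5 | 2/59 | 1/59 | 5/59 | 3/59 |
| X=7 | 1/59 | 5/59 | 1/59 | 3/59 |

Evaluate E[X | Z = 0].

5/2

P(Z = 0) = 12/59.
Σ X·P over the event = 1·(5/59) + 2·(4/59) + 5·(2/59) + 7·(1/59) = 30/59.
E[X | Z = 0] = (30/59) / (12/59) = 5/2.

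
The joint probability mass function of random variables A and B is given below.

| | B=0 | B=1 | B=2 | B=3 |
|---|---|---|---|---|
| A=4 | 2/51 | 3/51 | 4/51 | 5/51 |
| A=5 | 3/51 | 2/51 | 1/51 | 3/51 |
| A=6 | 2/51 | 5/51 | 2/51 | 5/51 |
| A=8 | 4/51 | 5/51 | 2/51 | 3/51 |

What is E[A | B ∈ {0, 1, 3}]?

P(B ∈ {0, 1, 3}) = 14/17.
Summing A·P(A=x,B=y) over the conditioning event gives 248/51.
E[A | B ∈ {0, 1, 3}] = (248/51) / (14/17) = 124/21.

124/21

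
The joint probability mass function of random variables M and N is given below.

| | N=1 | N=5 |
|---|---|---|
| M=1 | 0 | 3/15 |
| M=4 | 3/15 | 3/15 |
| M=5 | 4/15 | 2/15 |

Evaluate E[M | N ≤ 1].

P(N ≤ 1) = 7/15.
Summing M·P(M=x,N=y) over the conditioning event gives 32/15.
E[M | N ≤ 1] = (32/15) / (7/15) = 32/7.

32/7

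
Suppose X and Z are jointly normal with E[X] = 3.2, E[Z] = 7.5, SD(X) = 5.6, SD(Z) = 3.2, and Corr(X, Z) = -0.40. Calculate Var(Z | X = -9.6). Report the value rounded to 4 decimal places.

Var(Z | X=x) = (1 − ρ²)·σ_Z².
Var(Z | X=-9.6) = (3.2)²·(1 − (-0.40)²) = 10.24·0.84 = 8.6016.

8.6016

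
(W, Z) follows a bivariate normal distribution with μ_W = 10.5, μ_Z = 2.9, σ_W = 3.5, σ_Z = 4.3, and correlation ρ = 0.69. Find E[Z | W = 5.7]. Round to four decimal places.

-1.1690

For a bivariate normal, E[Z | W=x] = μ_Z + ρ·(σ_Z/σ_W)·(x − μ_W).
E[Z | W=5.7] = 2.9 + (0.69)·(4.3/3.5)·(5.7 − (10.5)) = 2.9 + (0.84771)·(-4.8) = -1.1690.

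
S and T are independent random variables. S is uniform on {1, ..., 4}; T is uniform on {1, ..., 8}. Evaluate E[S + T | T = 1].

P(T = 1) = 1/8.
Summing (S+T)·P(x,y) over outcomes with T = 1 gives 7/16.
E[S + T | T = 1] = (7/16) / (1/8) = 7/2.

7/2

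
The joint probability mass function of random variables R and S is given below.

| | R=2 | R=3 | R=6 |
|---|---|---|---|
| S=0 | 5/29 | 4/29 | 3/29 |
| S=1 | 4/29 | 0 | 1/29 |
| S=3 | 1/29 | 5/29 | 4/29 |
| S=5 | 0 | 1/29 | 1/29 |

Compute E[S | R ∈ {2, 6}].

25/19

P(R ∈ {2, 6}) = 19/29.
Σ S·P over the event = 0·(5/29) + 1·(4/29) + 3·(1/29) + 0·(3/29) + 1·(1/29) + 3·(4/29) + 5·(1/29) = 25/29.
E[S | R ∈ {2, 6}] = (25/29) / (19/29) = 25/19.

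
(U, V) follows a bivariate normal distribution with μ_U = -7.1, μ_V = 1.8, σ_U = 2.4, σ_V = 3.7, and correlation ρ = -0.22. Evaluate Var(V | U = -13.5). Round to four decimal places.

13.0274

For a bivariate normal, Var(V | U=x) = σ_V²(1 − ρ²).
Var(V | U=-13.5) = (3.7)²·(1 − (-0.22)²) = 13.69·0.9516 = 13.0274.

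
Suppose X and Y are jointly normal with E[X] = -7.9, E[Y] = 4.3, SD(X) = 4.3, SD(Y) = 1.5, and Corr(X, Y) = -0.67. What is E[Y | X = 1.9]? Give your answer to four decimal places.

2.0095

For a bivariate normal, E[Y | X=x] = μ_Y + ρ·(σ_Y/σ_X)·(x − μ_X).
E[Y | X=1.9] = 4.3 + (-0.67)·(1.5/4.3)·(1.9 − (-7.9)) = 4.3 + (-0.23372)·(9.8) = 2.0095.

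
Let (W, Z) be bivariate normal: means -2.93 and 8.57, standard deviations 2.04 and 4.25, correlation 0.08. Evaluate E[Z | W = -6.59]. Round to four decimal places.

The regression of Z on W has slope ρ·σ_Z/σ_W and passes through (μ_W, μ_Z).
E[Z | W=-6.59] = 8.57 + (0.08)·(4.25/2.04)·(-6.59 − (-2.93)) = 8.57 + (0.16667)·(-3.66) = 7.9600.

7.9600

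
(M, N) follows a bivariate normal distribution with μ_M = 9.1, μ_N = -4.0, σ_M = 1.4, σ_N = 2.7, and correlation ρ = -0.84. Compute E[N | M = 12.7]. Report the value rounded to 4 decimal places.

-9.8320

The regression of N on M has slope ρ·σ_N/σ_M and passes through (μ_M, μ_N).
E[N | M=12.7] = -4.0 + (-0.84)·(2.7/1.4)·(12.7 − (9.1)) = -4.0 + (-1.62)·(3.6) = -9.8320.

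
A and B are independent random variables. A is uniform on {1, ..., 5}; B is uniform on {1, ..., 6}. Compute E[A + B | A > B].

6

Outcomes with A > B: (2,1), (3,1), (3,2), (4,1), (4,2), (4,3), (5,1), (5,2), (5,3), (5,4), each with probability 1/30.
E[A + B | A > B] = (3 + 4 + 5 + 5 + 6 + 7 + 6 + 7 + 8 + 9) / 10 = 6.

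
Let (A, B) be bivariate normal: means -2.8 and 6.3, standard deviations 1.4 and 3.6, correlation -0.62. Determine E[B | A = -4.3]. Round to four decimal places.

8.6914

The regression of B on A has slope ρ·σ_B/σ_A and passes through (μ_A, μ_B).
E[B | A=-4.3] = 6.3 + (-0.62)·(3.6/1.4)·(-4.3 − (-2.8)) = 6.3 + (-1.59429)·(-1.5) = 8.6914.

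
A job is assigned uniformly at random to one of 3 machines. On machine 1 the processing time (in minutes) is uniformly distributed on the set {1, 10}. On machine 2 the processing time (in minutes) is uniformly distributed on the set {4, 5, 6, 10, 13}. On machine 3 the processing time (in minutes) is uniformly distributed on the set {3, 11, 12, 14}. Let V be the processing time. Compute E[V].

E[V | machine 1] = (1+10)/2 = 11/2.
E[V | machine 2] = (4+5+6+10+13)/5 = 38/5.
E[V | machine 3] = (3+11+12+14)/4 = 10.
By the law of total expectation,
E[V] = (1/3)·(11/2) + (1/3)·(38/5) + (1/3)·(10) = 77/10.

77/10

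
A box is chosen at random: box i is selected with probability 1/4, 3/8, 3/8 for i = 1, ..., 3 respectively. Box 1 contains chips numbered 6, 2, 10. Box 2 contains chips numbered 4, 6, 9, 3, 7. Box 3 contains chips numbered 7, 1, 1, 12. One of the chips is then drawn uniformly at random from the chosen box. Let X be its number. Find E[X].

903/160

E[X | box 1] = (6+2+10)/3 = 6.
E[X | box 2] = (4+6+9+3+7)/5 = 29/5.
E[X | box 3] = (7+1+1+12)/4 = 21/4.
E[X] = (1/4)·(6) + (3/8)·(29/5) + (3/8)·(21/4) = 903/160.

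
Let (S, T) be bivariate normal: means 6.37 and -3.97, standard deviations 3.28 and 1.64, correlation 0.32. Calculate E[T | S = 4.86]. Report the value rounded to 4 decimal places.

-4.2116

E[T | S=x] = μ_T + ρ(σ_T/σ_S)(x − μ_S) for jointly normal variables.
E[T | S=4.86] = -3.97 + (0.32)·(1.64/3.28)·(4.86 − (6.37)) = -3.97 + (0.16)·(-1.51) = -4.2116.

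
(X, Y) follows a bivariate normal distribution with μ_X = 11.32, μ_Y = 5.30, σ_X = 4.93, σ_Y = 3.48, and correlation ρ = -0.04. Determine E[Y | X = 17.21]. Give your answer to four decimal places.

E[Y | X=x] = μ_Y + ρ(σ_Y/σ_X)(x − μ_X) for jointly normal variables.
E[Y | X=17.21] = 5.30 + (-0.04)·(3.48/4.93)·(17.21 − (11.32)) = 5.30 + (-0.028235)·(5.89) = 5.1337.

5.1337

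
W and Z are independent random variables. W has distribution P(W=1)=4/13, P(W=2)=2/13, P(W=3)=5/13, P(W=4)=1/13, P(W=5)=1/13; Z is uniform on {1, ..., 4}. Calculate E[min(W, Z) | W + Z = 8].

P(W + Z = 8) = 1/26.
Summing min(W,Z)·P(x,y) over outcomes with W + Z = 8 gives 7/52.
E[min(W, Z) | W + Z = 8] = (7/52) / (1/26) = 7/2.

7/2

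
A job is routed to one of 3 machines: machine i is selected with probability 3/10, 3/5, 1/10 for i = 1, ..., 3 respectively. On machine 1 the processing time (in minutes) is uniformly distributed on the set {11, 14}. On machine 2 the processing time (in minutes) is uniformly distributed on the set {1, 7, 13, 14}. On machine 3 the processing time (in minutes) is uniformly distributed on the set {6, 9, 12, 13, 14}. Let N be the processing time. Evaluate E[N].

E[N | machine 1] = (11+14)/2 = 25/2.
E[N | machine 2] = (1+7+13+14)/4 = 35/4.
E[N | machine 3] = (6+9+12+13+14)/5 = 54/5.
By the law of total expectation,
E[N] = (3/10)·(25/2) + (3/5)·(35/4) + (1/10)·(54/5) = 252/25.

252/25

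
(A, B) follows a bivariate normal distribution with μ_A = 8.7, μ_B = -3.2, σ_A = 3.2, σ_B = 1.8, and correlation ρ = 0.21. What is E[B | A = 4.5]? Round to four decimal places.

-3.6961

E[B | A=x] = μ_B + ρ(σ_B/σ_A)(x − μ_A) for jointly normal variables.
E[B | A=4.5] = -3.2 + (0.21)·(1.8/3.2)·(4.5 − (8.7)) = -3.2 + (0.11812)·(-4.2) = -3.6961.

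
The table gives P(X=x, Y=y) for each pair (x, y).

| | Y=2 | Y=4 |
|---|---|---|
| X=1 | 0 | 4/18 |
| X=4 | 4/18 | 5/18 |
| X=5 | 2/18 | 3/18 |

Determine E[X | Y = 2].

P(Y = 2) = 1/3.
Σ X·P over the event = 4·(4/18) + 5·(2/18) = 13/9.
E[X | Y = 2] = (13/9) / (1/3) = 13/3.

13/3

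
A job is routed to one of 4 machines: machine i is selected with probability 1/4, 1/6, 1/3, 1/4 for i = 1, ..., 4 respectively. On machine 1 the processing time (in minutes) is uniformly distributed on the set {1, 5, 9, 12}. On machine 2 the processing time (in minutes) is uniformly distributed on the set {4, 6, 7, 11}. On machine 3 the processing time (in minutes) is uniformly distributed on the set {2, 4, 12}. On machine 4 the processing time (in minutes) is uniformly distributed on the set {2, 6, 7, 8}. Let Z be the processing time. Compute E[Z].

E[Z | machine 1] = (1+5+9+12)/4 = 27/4.
E[Z | machine 2] = (4+6+7+11)/4 = 7.
E[Z | machine 3] = (2+4+12)/3 = 6.
E[Z | machine 4] = (2+6+7+8)/4 = 23/4.
E[Z] = (1/4)·(27/4) + (1/6)·(7) + (1/3)·(6) + (1/4)·(23/4) = 151/24.

151/24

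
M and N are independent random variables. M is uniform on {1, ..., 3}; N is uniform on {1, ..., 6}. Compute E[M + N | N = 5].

7

P(N = 5) = 1/6.
Summing (M+N)·P(x,y) over outcomes with N = 5 gives 7/6.
E[M + N | N = 5] = (7/6) / (1/6) = 7.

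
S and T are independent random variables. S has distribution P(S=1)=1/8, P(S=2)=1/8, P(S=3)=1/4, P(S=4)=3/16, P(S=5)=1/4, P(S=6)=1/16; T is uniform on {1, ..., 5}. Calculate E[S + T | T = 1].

P(T = 1) = 1/5.
Summing (S+T)·P(x,y) over outcomes with T = 1 gives 9/10.
E[S + T | T = 1] = (9/10) / (1/5) = 9/2.

9/2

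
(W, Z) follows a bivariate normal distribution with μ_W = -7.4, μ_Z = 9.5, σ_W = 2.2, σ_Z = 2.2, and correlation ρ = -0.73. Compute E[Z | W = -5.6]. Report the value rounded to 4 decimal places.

8.1860

E[Z | W=x] = μ_Z + ρ(σ_Z/σ_W)(x − μ_W) for jointly normal variables.
E[Z | W=-5.6] = 9.5 + (-0.73)·(2.2/2.2)·(-5.6 − (-7.4)) = 9.5 + (-0.73)·(1.8) = 8.1860.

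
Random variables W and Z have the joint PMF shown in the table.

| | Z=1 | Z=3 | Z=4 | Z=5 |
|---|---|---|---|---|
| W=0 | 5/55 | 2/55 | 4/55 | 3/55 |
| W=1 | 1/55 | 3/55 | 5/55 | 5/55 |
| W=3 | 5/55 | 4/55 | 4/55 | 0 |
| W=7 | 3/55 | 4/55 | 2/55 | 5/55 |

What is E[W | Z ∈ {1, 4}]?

P(Z ∈ {1, 4}) = 29/55.
Σ W·P over the event = 0·(5/55) + 0·(4/55) + 1·(1/55) + 1·(5/55) + 3·(5/55) + 3·(4/55) + 7·(3/55) + 7·(2/55) = 68/55.
E[W | Z ∈ {1, 4}] = (68/55) / (29/55) = 68/29.

68/29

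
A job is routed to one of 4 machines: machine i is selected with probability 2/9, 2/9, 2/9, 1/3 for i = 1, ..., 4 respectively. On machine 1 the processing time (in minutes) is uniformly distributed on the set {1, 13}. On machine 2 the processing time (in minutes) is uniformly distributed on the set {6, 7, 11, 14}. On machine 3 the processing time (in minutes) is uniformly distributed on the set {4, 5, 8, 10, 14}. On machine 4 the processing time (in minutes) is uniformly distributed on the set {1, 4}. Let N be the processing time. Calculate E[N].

E[N | machine 1] = (1+13)/2 = 7.
E[N | machine 2] = (6+7+11+14)/4 = 19/2.
E[N | machine 3] = (4+5+8+10+14)/5 = 41/5.
E[N | machine 4] = (1+4)/2 = 5/2.
By the law of total expectation,
E[N] = (2/9)·(7) + (2/9)·(19/2) + (2/9)·(41/5) + (1/3)·(5/2) = 569/90.

569/90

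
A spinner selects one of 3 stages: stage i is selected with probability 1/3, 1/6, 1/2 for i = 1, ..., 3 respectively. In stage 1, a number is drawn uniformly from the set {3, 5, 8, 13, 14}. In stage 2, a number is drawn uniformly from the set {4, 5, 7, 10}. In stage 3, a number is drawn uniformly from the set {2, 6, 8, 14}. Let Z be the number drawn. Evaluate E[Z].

E[Z | stage 1] = (3+5+8+13+14)/5 = 43/5.
E[Z | stage 2] = (4+5+7+10)/4 = 13/2.
E[Z | stage 3] = (2+6+8+14)/4 = 15/2.
By the law of total expectation,
E[Z] = (1/3)·(43/5) + (1/6)·(13/2) + (1/2)·(15/2) = 77/10.

77/10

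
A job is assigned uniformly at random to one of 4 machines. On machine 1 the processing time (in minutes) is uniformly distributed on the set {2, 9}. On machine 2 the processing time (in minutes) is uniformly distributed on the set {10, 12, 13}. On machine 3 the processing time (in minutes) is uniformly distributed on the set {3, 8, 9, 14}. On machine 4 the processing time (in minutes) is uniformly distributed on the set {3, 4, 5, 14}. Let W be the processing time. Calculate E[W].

E[W | machine 1] = (2+9)/2 = 11/2.
E[W | machine 2] = (10+12+13)/3 = 35/3.
E[W | machine 3] = (3+8+9+14)/4 = 17/2.
E[W | machine 4] = (3+4+5+14)/4 = 13/2.
By the law of total expectation,
E[W] = (1/4)·(11/2) + (1/4)·(35/3) + (1/4)·(17/2) + (1/4)·(13/2) = 193/24.

193/24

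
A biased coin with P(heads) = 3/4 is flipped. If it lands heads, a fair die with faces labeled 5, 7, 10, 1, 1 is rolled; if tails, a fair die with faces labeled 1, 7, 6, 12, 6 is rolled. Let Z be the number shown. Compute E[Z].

26/5

E[Z | heads] = (5+7+10+1+1)/5 = 24/5.
E[Z | tails] = (1+7+6+12+6)/5 = 32/5.
By the law of total expectation,
E[Z] = (3/4)·(24/5) + (1/4)·(32/5) = 26/5.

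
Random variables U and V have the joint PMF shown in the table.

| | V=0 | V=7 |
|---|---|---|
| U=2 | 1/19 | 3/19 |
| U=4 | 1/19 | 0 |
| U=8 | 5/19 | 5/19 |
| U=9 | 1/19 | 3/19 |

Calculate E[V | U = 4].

0

P(U = 4) = 1/19.
Summing V·P(U=x,V=y) over the conditioning event gives 0.
E[V | U = 4] = (0) / (1/19) = 0.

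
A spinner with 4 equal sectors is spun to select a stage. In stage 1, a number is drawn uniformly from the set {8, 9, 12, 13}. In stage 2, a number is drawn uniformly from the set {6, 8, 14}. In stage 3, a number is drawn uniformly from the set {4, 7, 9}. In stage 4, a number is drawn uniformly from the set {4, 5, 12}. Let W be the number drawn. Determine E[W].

E[W | stage 1] = (8+9+12+13)/4 = 21/2.
E[W | stage 2] = (6+8+14)/3 = 28/3.
E[W | stage 3] = (4+7+9)/3 = 20/3.
E[W | stage 4] = (4+5+12)/3 = 7.
By the law of total expectation,
E[W] = (1/4)·(21/2) + (1/4)·(28/3) + (1/4)·(20/3) + (1/4)·(7) = 67/8.

67/8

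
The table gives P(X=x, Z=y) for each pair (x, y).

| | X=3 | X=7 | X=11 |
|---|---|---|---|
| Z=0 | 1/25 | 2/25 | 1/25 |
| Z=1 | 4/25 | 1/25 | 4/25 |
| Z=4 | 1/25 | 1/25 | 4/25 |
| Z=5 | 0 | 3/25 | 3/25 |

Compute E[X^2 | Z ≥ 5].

P(Z ≥ 5) = 6/25.
Σ X^2·P over the event = 49·(3/25) + 121·(3/25) = 102/5.
E[X^2 | Z ≥ 5] = (102/5) / (6/25) = 85.

85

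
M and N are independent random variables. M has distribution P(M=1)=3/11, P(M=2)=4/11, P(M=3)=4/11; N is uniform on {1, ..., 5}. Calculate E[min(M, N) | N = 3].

23/11

P(N = 3) = 1/5.
Summing min(M,N)·P(x,y) over outcomes with N = 3 gives 23/55.
E[min(M, N) | N = 3] = (23/55) / (1/5) = 23/11.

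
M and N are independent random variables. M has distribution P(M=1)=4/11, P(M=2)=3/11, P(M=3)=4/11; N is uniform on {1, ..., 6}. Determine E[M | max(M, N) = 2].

8/5

P(max(M, N) = 2) = 5/33.
Summing M·P(x,y) over outcomes with max(M, N) = 2 gives 8/33.
E[M | max(M, N) = 2] = (8/33) / (5/33) = 8/5.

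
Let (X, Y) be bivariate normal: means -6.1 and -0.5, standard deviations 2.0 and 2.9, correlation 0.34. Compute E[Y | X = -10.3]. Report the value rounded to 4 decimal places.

-2.5706

For a bivariate normal, E[Y | X=x] = μ_Y + ρ·(σ_Y/σ_X)·(x − μ_X).
E[Y | X=-10.3] = -0.5 + (0.34)·(2.9/2.0)·(-10.3 − (-6.1)) = -0.5 + (0.493)·(-4.2) = -2.5706.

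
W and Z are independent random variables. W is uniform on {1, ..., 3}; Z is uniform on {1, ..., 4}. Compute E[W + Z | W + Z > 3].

46/9

Outcomes with W + Z > 3: (1,3), (1,4), (2,2), (2,3), (2,4), (3,1), (3,2), (3,3), (3,4), each with probability 1/12.
E[W + Z | W + Z > 3] = (4 + 5 + 4 + 5 + 6 + 4 + 5 + 6 + 7) / 9 = 46/9.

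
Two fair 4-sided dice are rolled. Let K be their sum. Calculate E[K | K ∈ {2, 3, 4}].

P(K ∈ {2, 3, 4}) = 3/8.
Σ over the event: 2·1/16 + 3·1/8 + 4·3/16 = 5/4.
E[K | K ∈ {2, 3, 4}] = (5/4) / (3/8) = 10/3.

10/3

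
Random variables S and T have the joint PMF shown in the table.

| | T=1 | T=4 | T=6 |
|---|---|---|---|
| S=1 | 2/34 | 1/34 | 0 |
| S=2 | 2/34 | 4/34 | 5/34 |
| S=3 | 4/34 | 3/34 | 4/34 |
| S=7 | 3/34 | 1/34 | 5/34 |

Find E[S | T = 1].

P(T = 1) = 11/34.
Σ S·P over the event = 1·(2/34) + 2·(2/34) + 3·(4/34) + 7·(3/34) = 39/34.
E[S | T = 1] = (39/34) / (11/34) = 39/11.

39/11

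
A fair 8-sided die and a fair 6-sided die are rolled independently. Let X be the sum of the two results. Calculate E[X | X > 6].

P(X > 6) = 11/16.
Σ over the event: 7·1/8 + 8·1/8 + 9·1/8 + 10·5/48 + 11·1/12 + 12·1/16 + 13·1/24 + 14·1/48 = 157/24.
E[X | X > 6] = (157/24) / (11/16) = 314/33.

314/33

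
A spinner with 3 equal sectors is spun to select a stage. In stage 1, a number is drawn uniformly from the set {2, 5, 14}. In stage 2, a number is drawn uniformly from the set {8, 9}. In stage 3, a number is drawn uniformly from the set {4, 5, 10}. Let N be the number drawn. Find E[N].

E[N | stage 1] = (2+5+14)/3 = 7.
E[N | stage 2] = (8+9)/2 = 17/2.
E[N | stage 3] = (4+5+10)/3 = 19/3.
E[N] = (1/3)·(7) + (1/3)·(17/2) + (1/3)·(19/3) = 131/18.

131/18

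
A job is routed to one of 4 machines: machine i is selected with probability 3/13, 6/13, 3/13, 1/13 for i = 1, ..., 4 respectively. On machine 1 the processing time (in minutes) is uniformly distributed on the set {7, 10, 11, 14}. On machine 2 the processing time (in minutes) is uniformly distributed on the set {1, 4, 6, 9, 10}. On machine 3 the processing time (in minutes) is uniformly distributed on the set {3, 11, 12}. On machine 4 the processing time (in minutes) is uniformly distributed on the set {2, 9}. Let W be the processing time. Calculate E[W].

99/13

E[W | machine 1] = (7+10+11+14)/4 = 21/2.
E[W | machine 2] = (1+4+6+9+10)/5 = 6.
E[W | machine 3] = (3+11+12)/3 = 26/3.
E[W | machine 4] = (2+9)/2 = 11/2.
E[W] = (3/13)·(21/2) + (6/13)·(6) + (3/13)·(26/3) + (1/13)·(11/2) = 99/13.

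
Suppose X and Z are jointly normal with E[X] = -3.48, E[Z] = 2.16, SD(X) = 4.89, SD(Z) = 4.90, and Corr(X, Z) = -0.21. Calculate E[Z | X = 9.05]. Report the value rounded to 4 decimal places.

-0.4767

For a bivariate normal, E[Z | X=x] = μ_Z + ρ·(σ_Z/σ_X)·(x − μ_X).
E[Z | X=9.05] = 2.16 + (-0.21)·(4.90/4.89)·(9.05 − (-3.48)) = 2.16 + (-0.21043)·(12.53) = -0.4767.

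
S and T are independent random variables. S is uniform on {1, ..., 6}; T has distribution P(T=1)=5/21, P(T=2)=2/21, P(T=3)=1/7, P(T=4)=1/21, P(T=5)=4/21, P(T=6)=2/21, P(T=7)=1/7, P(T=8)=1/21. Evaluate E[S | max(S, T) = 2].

16/9

P(max(S, T) = 2) = 1/14.
Summing S·P(x,y) over outcomes with max(S, T) = 2 gives 8/63.
E[S | max(S, T) = 2] = (8/63) / (1/14) = 16/9.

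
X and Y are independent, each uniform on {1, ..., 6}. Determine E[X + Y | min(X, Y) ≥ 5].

P(min(X, Y) ≥ 5) = 1/9.
Summing (X+Y)·P(x,y) over outcomes with min(X, Y) ≥ 5 gives 11/9.
E[X + Y | min(X, Y) ≥ 5] = (11/9) / (1/9) = 11.

11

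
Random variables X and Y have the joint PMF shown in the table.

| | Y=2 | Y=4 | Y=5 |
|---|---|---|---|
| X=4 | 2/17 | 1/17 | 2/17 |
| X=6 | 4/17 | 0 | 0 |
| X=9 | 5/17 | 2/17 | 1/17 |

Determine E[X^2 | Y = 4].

P(Y = 4) = 3/17.
Σ X^2·P over the event = 16·(1/17) + 81·(2/17) = 178/17.
E[X^2 | Y = 4] = (178/17) / (3/17) = 178/3.

178/3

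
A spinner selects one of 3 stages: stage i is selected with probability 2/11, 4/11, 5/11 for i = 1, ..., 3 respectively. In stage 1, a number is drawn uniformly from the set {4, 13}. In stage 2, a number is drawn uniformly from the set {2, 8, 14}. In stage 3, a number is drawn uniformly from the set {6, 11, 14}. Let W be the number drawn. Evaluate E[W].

E[W | stage 1] = (4+13)/2 = 17/2.
E[W | stage 2] = (2+8+14)/3 = 8.
E[W | stage 3] = (6+11+14)/3 = 31/3.
By the law of total expectation,
E[W] = (2/11)·(17/2) + (4/11)·(8) + (5/11)·(31/3) = 302/33.

302/33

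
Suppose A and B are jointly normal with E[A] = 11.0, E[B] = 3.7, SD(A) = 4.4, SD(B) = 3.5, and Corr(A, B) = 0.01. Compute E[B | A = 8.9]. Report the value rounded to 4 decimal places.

For a bivariate normal, E[B | A=x] = μ_B + ρ·(σ_B/σ_A)·(x − μ_A).
E[B | A=8.9] = 3.7 + (0.01)·(3.5/4.4)·(8.9 − (11.0)) = 3.7 + (0.0079545)·(-2.1) = 3.6833.

3.6833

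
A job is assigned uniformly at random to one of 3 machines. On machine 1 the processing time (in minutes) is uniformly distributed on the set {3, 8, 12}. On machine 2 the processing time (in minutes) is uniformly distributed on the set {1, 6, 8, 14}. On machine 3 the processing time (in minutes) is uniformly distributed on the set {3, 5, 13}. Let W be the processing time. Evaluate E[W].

263/36

E[W | machine 1] = (3+8+12)/3 = 23/3.
E[W | machine 2] = (1+6+8+14)/4 = 29/4.
E[W | machine 3] = (3+5+13)/3 = 7.
By the law of total expectation,
E[W] = (1/3)·(23/3) + (1/3)·(29/4) + (1/3)·(7) = 263/36.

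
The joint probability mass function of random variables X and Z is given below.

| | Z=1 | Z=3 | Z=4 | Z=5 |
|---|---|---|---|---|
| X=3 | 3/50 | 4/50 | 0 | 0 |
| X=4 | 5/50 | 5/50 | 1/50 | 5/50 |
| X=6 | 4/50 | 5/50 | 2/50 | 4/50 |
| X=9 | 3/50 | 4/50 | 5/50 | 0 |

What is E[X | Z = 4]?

61/8

P(Z = 4) = 4/25.
Σ X·P over the event = 4·(1/50) + 6·(2/50) + 9·(5/50) = 61/50.
E[X | Z = 4] = (61/50) / (4/25) = 61/8.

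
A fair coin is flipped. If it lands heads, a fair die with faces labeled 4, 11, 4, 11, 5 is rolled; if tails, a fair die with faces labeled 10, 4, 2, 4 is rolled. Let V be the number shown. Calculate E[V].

E[V | heads] = (4+11+4+11+5)/5 = 7.
E[V | tails] = (10+4+2+4)/4 = 5.
E[V] = (1/2)·(7) + (1/2)·(5) = 6.

6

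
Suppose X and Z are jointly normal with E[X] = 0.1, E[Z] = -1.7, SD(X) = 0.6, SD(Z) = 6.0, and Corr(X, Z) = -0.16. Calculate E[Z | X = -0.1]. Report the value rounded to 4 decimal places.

-1.3800

E[Z | X=x] = μ_Z + ρ(σ_Z/σ_X)(x − μ_X) for jointly normal variables.
E[Z | X=-0.1] = -1.7 + (-0.16)·(6.0/0.6)·(-0.1 − (0.1)) = -1.7 + (-1.6)·(-0.2) = -1.3800.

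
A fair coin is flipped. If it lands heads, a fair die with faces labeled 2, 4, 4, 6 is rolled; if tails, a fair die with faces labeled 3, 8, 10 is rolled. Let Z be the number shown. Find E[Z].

11/2

E[Z | heads] = (2+4+4+6)/4 = 4.
E[Z | tails] = (3+8+10)/3 = 7.
E[Z] = (1/2)·(4) + (1/2)·(7) = 11/2.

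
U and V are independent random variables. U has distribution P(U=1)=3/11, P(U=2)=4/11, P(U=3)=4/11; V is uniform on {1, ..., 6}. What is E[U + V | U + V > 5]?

P(U + V > 5) = 17/33.
Summing (U+V)·P(x,y) over outcomes with U + V > 5 gives 81/22.
E[U + V | U + V > 5] = (81/22) / (17/33) = 243/34.

243/34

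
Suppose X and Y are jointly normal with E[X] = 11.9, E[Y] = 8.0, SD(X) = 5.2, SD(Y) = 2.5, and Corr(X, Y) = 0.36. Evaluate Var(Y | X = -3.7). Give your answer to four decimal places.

5.4400

The conditional variance in a bivariate normal is σ_Y²(1 − ρ²), independent of x.
Var(Y | X=-3.7) = (2.5)²·(1 − (0.36)²) = 6.25·0.8704 = 5.4400.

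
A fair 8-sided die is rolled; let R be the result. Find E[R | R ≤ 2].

3/2

Given R ≤ 2, R is equally likely to be any of {1, 2}.
E[R | R ≤ 2] = (1 + 2) / 2 = 3/2.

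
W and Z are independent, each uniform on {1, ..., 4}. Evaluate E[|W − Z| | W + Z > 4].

Outcomes with W + Z > 4: (1,4), (2,3), (2,4), (3,2), (3,3), (3,4), (4,1), (4,2), (4,3), (4,4), each with probability 1/16.
E[|W − Z| | W + Z > 4] = (3 + 1 + 2 + 1 + 0 + 1 + 3 + 2 + 1 + 0) / 10 = 7/5.

7/5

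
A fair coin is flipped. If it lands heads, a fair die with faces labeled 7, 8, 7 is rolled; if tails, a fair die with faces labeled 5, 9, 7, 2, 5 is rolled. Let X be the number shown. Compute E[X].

E[X | heads] = (7+8+7)/3 = 22/3.
E[X | tails] = (5+9+7+2+5)/5 = 28/5.
E[X] = (1/2)·(22/3) + (1/2)·(28/5) = 97/15.

97/15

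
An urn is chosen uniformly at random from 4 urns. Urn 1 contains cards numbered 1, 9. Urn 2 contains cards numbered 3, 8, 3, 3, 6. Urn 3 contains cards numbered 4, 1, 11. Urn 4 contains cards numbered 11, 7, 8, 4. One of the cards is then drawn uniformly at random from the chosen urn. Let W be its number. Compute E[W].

673/120

E[W | urn 1] = (1+9)/2 = 5.
E[W | urn 2] = (3+8+3+3+6)/5 = 23/5.
E[W | urn 3] = (4+1+11)/3 = 16/3.
E[W | urn 4] = (11+7+8+4)/4 = 15/2.
By the law of total expectation,
E[W] = (1/4)·(5) + (1/4)·(23/5) + (1/4)·(16/3) + (1/4)·(15/2) = 673/120.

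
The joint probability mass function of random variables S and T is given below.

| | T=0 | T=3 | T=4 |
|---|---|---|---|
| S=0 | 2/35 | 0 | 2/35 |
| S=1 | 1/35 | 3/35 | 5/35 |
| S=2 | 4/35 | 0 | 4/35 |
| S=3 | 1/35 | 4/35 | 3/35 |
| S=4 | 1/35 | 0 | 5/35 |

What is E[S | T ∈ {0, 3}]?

P(T ∈ {0, 3}) = 16/35.
Σ S·P over the event = 0·(2/35) + 1·(1/35) + 1·(3/35) + 2·(4/35) + 3·(1/35) + 3·(4/35) + 4·(1/35) = 31/35.
E[S | T ∈ {0, 3}] = (31/35) / (16/35) = 31/16.

31/16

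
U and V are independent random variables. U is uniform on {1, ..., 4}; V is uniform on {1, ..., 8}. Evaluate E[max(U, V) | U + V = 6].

4

Outcomes with U + V = 6: (1,5), (2,4), (3,3), (4,2), each with probability 1/32.
E[max(U, V) | U + V = 6] = (5 + 4 + 3 + 4) / 4 = 4.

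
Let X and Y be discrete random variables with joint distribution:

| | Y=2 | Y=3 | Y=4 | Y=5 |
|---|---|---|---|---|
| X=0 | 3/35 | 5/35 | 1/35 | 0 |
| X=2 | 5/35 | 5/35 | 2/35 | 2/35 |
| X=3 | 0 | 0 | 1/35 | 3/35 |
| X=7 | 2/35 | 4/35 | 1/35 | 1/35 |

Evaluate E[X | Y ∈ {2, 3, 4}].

76/29

P(Y ∈ {2, 3, 4}) = 29/35.
Summing X·P(X=x,Y=y) over the conditioning event gives 76/35.
E[X | Y ∈ {2, 3, 4}] = (76/35) / (29/35) = 76/29.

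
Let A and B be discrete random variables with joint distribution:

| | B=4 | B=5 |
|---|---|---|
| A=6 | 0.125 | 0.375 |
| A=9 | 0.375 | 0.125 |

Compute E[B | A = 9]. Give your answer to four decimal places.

4.2500

P(A = 9) = 0.500.
Σ B·P over the event = 4·(0.375) + 5·(0.125) = 2.125.
E[B | A = 9] = (2.125) / (0.500) = 4.2500.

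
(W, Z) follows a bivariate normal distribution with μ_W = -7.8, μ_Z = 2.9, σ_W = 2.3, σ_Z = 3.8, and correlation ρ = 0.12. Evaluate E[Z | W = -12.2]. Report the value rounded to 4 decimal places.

2.0277

For a bivariate normal, E[Z | W=x] = μ_Z + ρ·(σ_Z/σ_W)·(x − μ_W).
E[Z | W=-12.2] = 2.9 + (0.12)·(3.8/2.3)·(-12.2 − (-7.8)) = 2.9 + (0.19826)·(-4.4) = 2.0277.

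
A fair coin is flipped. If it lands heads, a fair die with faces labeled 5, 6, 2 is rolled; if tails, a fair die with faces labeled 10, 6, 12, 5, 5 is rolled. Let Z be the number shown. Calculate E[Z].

E[Z | heads] = (5+6+2)/3 = 13/3.
E[Z | tails] = (10+6+12+5+5)/5 = 38/5.
By the law of total expectation,
E[Z] = (1/2)·(13/3) + (1/2)·(38/5) = 179/30.

179/30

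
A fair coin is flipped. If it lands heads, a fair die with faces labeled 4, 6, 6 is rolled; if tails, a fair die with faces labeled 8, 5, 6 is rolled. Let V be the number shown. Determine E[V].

35/6

E[V | heads] = (4+6+6)/3 = 16/3.
E[V | tails] = (8+5+6)/3 = 19/3.
E[V] = (1/2)·(16/3) + (1/2)·(19/3) = 35/6.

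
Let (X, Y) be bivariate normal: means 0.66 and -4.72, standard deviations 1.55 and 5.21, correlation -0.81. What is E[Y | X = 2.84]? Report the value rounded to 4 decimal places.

-10.6554

E[Y | X=x] = μ_Y + ρ(σ_Y/σ_X)(x − μ_X) for jointly normal variables.
E[Y | X=2.84] = -4.72 + (-0.81)·(5.21/1.55)·(2.84 − (0.66)) = -4.72 + (-2.72265)·(2.18) = -10.6554.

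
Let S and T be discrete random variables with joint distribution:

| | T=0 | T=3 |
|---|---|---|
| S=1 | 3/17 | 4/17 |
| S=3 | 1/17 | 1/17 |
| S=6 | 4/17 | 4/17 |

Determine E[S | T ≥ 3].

P(T ≥ 3) = 9/17.
Σ S·P over the event = 1·(4/17) + 3·(1/17) + 6·(4/17) = 31/17.
E[S | T ≥ 3] = (31/17) / (9/17) = 31/9.

31/9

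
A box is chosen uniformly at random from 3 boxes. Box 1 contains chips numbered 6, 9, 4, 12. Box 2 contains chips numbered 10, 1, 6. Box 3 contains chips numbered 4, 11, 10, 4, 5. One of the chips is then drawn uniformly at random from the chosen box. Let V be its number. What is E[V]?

E[V | box 1] = (6+9+4+12)/4 = 31/4.
E[V | box 2] = (10+1+6)/3 = 17/3.
E[V | box 3] = (4+11+10+4+5)/5 = 34/5.
E[V] = (1/3)·(31/4) + (1/3)·(17/3) + (1/3)·(34/5) = 1213/180.

1213/180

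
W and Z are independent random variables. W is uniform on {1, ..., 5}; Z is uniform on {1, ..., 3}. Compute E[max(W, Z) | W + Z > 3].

11/3

P(W + Z > 3) = 4/5.
Summing max(W,Z)·P(x,y) over outcomes with W + Z > 3 gives 44/15.
E[max(W, Z) | W + Z > 3] = (44/15) / (4/5) = 11/3.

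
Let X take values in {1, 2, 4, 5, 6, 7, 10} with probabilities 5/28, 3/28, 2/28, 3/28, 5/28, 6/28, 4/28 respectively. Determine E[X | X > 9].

10

P(X > 9) = 1/7.
Σ over the event: 10·1/7 = 10/7.
E[X | X > 9] = (10/7) / (1/7) = 10.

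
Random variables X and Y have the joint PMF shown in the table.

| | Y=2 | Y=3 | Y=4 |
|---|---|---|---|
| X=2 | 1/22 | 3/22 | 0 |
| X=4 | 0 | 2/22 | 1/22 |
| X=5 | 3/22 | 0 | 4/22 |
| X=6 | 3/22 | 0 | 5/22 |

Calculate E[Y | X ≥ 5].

P(X ≥ 5) = 15/22.
Σ Y·P over the event = 2·(3/22) + 4·(4/22) + 2·(3/22) + 4·(5/22) = 24/11.
E[Y | X ≥ 5] = (24/11) / (15/22) = 16/5.

16/5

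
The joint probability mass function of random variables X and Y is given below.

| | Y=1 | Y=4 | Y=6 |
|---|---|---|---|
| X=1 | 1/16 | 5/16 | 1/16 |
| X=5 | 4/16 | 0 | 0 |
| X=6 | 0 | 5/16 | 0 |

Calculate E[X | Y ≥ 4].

P(Y ≥ 4) = 11/16.
Σ X·P over the event = 1·(5/16) + 1·(1/16) + 6·(5/16) = 9/4.
E[X | Y ≥ 4] = (9/4) / (11/16) = 36/11.

36/11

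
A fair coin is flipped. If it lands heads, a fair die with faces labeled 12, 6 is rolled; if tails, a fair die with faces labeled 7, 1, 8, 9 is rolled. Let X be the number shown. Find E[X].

E[X | heads] = (12+6)/2 = 9.
E[X | tails] = (7+1+8+9)/4 = 25/4.
E[X] = (1/2)·(9) + (1/2)·(25/4) = 61/8.

61/8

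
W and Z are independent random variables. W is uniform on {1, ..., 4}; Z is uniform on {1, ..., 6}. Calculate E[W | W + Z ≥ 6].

P(W + Z ≥ 6) = 7/12.
Summing W·P(x,y) over outcomes with W + Z ≥ 6 gives 5/3.
E[W | W + Z ≥ 6] = (5/3) / (7/12) = 20/7.

20/7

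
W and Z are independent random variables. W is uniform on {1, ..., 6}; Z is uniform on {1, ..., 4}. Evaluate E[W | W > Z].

32/7

P(W > Z) = 7/12.
Summing W·P(x,y) over outcomes with W > Z gives 8/3.
E[W | W > Z] = (8/3) / (7/12) = 32/7.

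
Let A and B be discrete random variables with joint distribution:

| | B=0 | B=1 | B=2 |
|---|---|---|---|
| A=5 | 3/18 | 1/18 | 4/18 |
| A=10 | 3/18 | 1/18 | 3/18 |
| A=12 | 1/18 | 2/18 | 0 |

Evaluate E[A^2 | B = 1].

P(B = 1) = 2/9.
Summing A^2·P(A=x,B=y) over the conditioning event gives 413/18.
E[A^2 | B = 1] = (413/18) / (2/9) = 413/4.

413/4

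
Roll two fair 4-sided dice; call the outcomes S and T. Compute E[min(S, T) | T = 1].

P(T = 1) = 1/4.
Summing min(S,T)·P(x,y) over outcomes with T = 1 gives 1/4.
E[min(S, T) | T = 1] = (1/4) / (1/4) = 1.

1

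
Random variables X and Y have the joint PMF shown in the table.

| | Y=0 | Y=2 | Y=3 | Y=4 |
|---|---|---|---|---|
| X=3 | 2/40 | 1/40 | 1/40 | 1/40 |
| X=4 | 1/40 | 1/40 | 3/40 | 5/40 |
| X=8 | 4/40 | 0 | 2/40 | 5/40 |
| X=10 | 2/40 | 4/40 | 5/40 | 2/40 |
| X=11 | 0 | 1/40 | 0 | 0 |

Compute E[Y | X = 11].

2

P(X = 11) = 1/40.
Σ Y·P over the event = 2·(1/40) = 1/20.
E[Y | X = 11] = (1/20) / (1/40) = 2.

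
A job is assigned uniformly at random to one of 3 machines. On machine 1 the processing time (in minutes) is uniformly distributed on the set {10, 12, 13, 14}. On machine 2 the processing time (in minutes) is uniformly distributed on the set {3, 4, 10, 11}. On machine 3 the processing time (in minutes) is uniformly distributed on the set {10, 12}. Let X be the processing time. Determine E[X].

121/12

E[X | machine 1] = (10+12+13+14)/4 = 49/4.
E[X | machine 2] = (3+4+10+11)/4 = 7.
E[X | machine 3] = (10+12)/2 = 11.
By the law of total expectation,
E[X] = (1/3)·(49/4) + (1/3)·(7) + (1/3)·(11) = 121/12.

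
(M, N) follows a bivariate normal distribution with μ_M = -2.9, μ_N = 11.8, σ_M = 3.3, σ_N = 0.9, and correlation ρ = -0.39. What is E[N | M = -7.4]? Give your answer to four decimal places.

12.2786

The regression of N on M has slope ρ·σ_N/σ_M and passes through (μ_M, μ_N).
E[N | M=-7.4] = 11.8 + (-0.39)·(0.9/3.3)·(-7.4 − (-2.9)) = 11.8 + (-0.10636)·(-4.5) = 12.2786.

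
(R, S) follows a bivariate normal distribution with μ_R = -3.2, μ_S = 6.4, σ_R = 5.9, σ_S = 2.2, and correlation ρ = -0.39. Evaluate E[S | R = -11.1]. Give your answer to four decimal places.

7.5488

For a bivariate normal, E[S | R=x] = μ_S + ρ·(σ_S/σ_R)·(x − μ_R).
E[S | R=-11.1] = 6.4 + (-0.39)·(2.2/5.9)·(-11.1 − (-3.2)) = 6.4 + (-0.14542)·(-7.9) = 7.5488.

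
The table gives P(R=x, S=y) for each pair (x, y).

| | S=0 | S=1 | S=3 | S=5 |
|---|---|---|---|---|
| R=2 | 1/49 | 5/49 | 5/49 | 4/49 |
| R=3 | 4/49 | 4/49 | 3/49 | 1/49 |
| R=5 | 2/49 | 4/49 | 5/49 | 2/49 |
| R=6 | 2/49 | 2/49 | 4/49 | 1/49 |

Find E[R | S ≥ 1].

P(S ≥ 1) = 40/49.
Summing R·P(R=x,S=y) over the conditioning event gives 149/49.
E[R | S ≥ 1] = (149/49) / (40/49) = 149/40.

149/40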